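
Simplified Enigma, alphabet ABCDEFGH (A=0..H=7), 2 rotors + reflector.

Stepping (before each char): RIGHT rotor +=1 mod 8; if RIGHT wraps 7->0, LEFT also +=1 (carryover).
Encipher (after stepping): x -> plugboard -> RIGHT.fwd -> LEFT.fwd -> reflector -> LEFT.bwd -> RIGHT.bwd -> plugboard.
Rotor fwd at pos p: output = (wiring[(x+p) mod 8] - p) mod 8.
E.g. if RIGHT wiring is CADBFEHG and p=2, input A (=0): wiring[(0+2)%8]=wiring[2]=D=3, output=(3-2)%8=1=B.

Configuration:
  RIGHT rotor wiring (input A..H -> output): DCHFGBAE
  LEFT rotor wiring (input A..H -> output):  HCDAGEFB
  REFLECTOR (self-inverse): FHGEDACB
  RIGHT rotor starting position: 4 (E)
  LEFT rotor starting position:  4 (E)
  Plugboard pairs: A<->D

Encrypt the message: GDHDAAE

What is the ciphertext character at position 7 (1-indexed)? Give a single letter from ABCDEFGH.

Char 1 ('G'): step: R->5, L=4; G->plug->G->R->A->L->C->refl->G->L'->F->R'->E->plug->E
Char 2 ('D'): step: R->6, L=4; D->plug->A->R->C->L->B->refl->H->L'->G->R'->B->plug->B
Char 3 ('H'): step: R->7, L=4; H->plug->H->R->B->L->A->refl->F->L'->D->R'->C->plug->C
Char 4 ('D'): step: R->0, L->5 (L advanced); D->plug->A->R->D->L->C->refl->G->L'->F->R'->D->plug->A
Char 5 ('A'): step: R->1, L=5; A->plug->D->R->F->L->G->refl->C->L'->D->R'->G->plug->G
Char 6 ('A'): step: R->2, L=5; A->plug->D->R->H->L->B->refl->H->L'->A->R'->H->plug->H
Char 7 ('E'): step: R->3, L=5; E->plug->E->R->B->L->A->refl->F->L'->E->R'->H->plug->H

H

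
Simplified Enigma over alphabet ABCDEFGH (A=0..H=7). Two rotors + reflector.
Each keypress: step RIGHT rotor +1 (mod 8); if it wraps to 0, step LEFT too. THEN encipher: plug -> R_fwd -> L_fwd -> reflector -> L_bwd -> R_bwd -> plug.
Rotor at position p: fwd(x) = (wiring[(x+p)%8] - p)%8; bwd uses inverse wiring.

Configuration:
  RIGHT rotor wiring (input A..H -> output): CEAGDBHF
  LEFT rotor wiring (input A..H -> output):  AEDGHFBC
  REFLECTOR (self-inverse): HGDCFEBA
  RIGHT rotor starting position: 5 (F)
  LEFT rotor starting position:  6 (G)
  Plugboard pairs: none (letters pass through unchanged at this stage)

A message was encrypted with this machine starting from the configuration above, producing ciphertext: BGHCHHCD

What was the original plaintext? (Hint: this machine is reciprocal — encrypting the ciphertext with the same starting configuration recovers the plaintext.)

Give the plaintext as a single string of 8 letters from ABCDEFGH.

Answer: GHBGFDHA

Derivation:
Char 1 ('B'): step: R->6, L=6; B->plug->B->R->H->L->H->refl->A->L'->F->R'->G->plug->G
Char 2 ('G'): step: R->7, L=6; G->plug->G->R->C->L->C->refl->D->L'->A->R'->H->plug->H
Char 3 ('H'): step: R->0, L->7 (L advanced); H->plug->H->R->F->L->A->refl->H->L'->E->R'->B->plug->B
Char 4 ('C'): step: R->1, L=7; C->plug->C->R->F->L->A->refl->H->L'->E->R'->G->plug->G
Char 5 ('H'): step: R->2, L=7; H->plug->H->R->C->L->F->refl->E->L'->D->R'->F->plug->F
Char 6 ('H'): step: R->3, L=7; H->plug->H->R->F->L->A->refl->H->L'->E->R'->D->plug->D
Char 7 ('C'): step: R->4, L=7; C->plug->C->R->D->L->E->refl->F->L'->C->R'->H->plug->H
Char 8 ('D'): step: R->5, L=7; D->plug->D->R->F->L->A->refl->H->L'->E->R'->A->plug->A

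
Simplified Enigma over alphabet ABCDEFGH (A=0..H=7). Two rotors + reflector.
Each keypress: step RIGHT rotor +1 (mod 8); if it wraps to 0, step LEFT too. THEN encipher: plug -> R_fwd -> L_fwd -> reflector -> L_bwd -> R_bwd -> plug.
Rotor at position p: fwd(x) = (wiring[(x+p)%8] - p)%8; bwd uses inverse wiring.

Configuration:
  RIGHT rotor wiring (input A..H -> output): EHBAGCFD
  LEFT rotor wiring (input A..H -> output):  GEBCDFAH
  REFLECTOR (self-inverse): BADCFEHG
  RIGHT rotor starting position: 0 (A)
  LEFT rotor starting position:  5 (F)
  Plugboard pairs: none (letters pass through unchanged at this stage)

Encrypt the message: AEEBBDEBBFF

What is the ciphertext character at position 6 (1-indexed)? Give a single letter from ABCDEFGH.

Char 1 ('A'): step: R->1, L=5; A->plug->A->R->G->L->F->refl->E->L'->F->R'->D->plug->D
Char 2 ('E'): step: R->2, L=5; E->plug->E->R->D->L->B->refl->A->L'->A->R'->D->plug->D
Char 3 ('E'): step: R->3, L=5; E->plug->E->R->A->L->A->refl->B->L'->D->R'->B->plug->B
Char 4 ('B'): step: R->4, L=5; B->plug->B->R->G->L->F->refl->E->L'->F->R'->G->plug->G
Char 5 ('B'): step: R->5, L=5; B->plug->B->R->A->L->A->refl->B->L'->D->R'->G->plug->G
Char 6 ('D'): step: R->6, L=5; D->plug->D->R->B->L->D->refl->C->L'->C->R'->F->plug->F

F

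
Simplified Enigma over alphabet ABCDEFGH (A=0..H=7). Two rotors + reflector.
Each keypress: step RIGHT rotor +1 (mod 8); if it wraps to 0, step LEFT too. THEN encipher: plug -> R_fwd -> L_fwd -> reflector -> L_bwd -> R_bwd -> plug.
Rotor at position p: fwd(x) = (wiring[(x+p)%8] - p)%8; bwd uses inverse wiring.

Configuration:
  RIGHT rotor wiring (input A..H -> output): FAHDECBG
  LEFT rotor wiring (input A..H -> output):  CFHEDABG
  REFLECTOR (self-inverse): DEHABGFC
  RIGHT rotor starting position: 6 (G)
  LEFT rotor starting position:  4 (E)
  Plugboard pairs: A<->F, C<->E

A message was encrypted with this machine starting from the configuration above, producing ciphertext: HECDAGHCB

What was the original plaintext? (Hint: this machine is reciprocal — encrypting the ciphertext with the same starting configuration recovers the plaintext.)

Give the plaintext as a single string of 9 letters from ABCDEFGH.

Answer: CDEABHCDA

Derivation:
Char 1 ('H'): step: R->7, L=4; H->plug->H->R->C->L->F->refl->G->L'->E->R'->E->plug->C
Char 2 ('E'): step: R->0, L->5 (L advanced); E->plug->C->R->H->L->G->refl->F->L'->D->R'->D->plug->D
Char 3 ('C'): step: R->1, L=5; C->plug->E->R->B->L->E->refl->B->L'->C->R'->C->plug->E
Char 4 ('D'): step: R->2, L=5; D->plug->D->R->A->L->D->refl->A->L'->E->R'->F->plug->A
Char 5 ('A'): step: R->3, L=5; A->plug->F->R->C->L->B->refl->E->L'->B->R'->B->plug->B
Char 6 ('G'): step: R->4, L=5; G->plug->G->R->D->L->F->refl->G->L'->H->R'->H->plug->H
Char 7 ('H'): step: R->5, L=5; H->plug->H->R->H->L->G->refl->F->L'->D->R'->E->plug->C
Char 8 ('C'): step: R->6, L=5; C->plug->E->R->B->L->E->refl->B->L'->C->R'->D->plug->D
Char 9 ('B'): step: R->7, L=5; B->plug->B->R->G->L->H->refl->C->L'->F->R'->F->plug->A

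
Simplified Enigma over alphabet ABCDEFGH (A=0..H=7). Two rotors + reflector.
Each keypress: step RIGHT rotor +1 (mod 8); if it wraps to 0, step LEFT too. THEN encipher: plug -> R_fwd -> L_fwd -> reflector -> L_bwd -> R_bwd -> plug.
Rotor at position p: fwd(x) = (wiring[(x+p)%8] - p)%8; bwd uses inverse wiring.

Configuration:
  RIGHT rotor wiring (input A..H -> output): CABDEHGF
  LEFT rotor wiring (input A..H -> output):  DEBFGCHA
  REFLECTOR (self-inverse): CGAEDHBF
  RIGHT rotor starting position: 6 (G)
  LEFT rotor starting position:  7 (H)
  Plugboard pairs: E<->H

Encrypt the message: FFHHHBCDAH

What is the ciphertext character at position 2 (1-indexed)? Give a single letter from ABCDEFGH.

Char 1 ('F'): step: R->7, L=7; F->plug->F->R->F->L->H->refl->F->L'->C->R'->D->plug->D
Char 2 ('F'): step: R->0, L->0 (L advanced); F->plug->F->R->H->L->A->refl->C->L'->F->R'->H->plug->E

E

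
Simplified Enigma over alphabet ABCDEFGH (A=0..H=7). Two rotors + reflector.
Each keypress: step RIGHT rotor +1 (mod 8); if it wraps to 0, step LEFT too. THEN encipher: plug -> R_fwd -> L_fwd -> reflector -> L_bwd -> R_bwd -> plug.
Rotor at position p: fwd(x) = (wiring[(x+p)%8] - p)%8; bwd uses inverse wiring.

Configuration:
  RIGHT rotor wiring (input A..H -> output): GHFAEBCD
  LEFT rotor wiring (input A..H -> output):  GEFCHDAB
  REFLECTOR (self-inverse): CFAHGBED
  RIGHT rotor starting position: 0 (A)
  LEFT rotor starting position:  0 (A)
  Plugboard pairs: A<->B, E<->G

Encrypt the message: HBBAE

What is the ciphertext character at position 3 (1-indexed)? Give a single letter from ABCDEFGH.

Char 1 ('H'): step: R->1, L=0; H->plug->H->R->F->L->D->refl->H->L'->E->R'->B->plug->A
Char 2 ('B'): step: R->2, L=0; B->plug->A->R->D->L->C->refl->A->L'->G->R'->B->plug->A
Char 3 ('B'): step: R->3, L=0; B->plug->A->R->F->L->D->refl->H->L'->E->R'->G->plug->E

E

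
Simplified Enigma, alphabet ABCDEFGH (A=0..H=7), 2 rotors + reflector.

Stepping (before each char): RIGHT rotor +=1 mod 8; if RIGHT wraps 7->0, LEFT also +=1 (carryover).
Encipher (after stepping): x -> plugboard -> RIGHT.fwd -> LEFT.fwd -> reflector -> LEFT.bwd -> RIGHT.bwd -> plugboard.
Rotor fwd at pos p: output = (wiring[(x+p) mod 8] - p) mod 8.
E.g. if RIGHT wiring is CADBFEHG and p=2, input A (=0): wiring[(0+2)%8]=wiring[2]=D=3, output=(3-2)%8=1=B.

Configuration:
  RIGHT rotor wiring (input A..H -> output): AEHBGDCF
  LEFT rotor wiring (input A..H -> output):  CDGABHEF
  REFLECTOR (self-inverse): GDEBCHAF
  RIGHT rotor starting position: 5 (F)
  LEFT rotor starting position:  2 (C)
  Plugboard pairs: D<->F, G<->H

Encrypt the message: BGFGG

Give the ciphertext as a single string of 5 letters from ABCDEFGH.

Char 1 ('B'): step: R->6, L=2; B->plug->B->R->H->L->B->refl->D->L'->F->R'->H->plug->G
Char 2 ('G'): step: R->7, L=2; G->plug->H->R->D->L->F->refl->H->L'->C->R'->E->plug->E
Char 3 ('F'): step: R->0, L->3 (L advanced); F->plug->D->R->B->L->G->refl->A->L'->G->R'->E->plug->E
Char 4 ('G'): step: R->1, L=3; G->plug->H->R->H->L->D->refl->B->L'->D->R'->A->plug->A
Char 5 ('G'): step: R->2, L=3; G->plug->H->R->C->L->E->refl->C->L'->E->R'->C->plug->C

Answer: GEEAC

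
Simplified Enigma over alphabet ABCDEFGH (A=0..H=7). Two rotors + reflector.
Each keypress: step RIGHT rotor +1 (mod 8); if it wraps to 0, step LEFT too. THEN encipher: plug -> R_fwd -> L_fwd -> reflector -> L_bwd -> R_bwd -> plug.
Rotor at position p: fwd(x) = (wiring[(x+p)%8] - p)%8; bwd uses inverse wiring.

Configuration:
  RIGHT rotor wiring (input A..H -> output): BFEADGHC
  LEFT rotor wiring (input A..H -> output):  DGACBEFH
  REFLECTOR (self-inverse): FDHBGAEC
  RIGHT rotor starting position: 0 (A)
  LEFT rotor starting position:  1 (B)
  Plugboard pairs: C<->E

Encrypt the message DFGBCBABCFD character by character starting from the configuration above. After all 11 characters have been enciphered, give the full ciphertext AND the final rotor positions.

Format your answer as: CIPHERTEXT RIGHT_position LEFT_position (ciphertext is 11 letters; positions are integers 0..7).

Char 1 ('D'): step: R->1, L=1; D->plug->D->R->C->L->B->refl->D->L'->E->R'->A->plug->A
Char 2 ('F'): step: R->2, L=1; F->plug->F->R->A->L->F->refl->A->L'->D->R'->H->plug->H
Char 3 ('G'): step: R->3, L=1; G->plug->G->R->C->L->B->refl->D->L'->E->R'->D->plug->D
Char 4 ('B'): step: R->4, L=1; B->plug->B->R->C->L->B->refl->D->L'->E->R'->H->plug->H
Char 5 ('C'): step: R->5, L=1; C->plug->E->R->A->L->F->refl->A->L'->D->R'->G->plug->G
Char 6 ('B'): step: R->6, L=1; B->plug->B->R->E->L->D->refl->B->L'->C->R'->F->plug->F
Char 7 ('A'): step: R->7, L=1; A->plug->A->R->D->L->A->refl->F->L'->A->R'->H->plug->H
Char 8 ('B'): step: R->0, L->2 (L advanced); B->plug->B->R->F->L->F->refl->A->L'->B->R'->A->plug->A
Char 9 ('C'): step: R->1, L=2; C->plug->E->R->F->L->F->refl->A->L'->B->R'->G->plug->G
Char 10 ('F'): step: R->2, L=2; F->plug->F->R->A->L->G->refl->E->L'->H->R'->G->plug->G
Char 11 ('D'): step: R->3, L=2; D->plug->D->R->E->L->D->refl->B->L'->G->R'->F->plug->F
Final: ciphertext=AHDHGFHAGGF, RIGHT=3, LEFT=2

Answer: AHDHGFHAGGF 3 2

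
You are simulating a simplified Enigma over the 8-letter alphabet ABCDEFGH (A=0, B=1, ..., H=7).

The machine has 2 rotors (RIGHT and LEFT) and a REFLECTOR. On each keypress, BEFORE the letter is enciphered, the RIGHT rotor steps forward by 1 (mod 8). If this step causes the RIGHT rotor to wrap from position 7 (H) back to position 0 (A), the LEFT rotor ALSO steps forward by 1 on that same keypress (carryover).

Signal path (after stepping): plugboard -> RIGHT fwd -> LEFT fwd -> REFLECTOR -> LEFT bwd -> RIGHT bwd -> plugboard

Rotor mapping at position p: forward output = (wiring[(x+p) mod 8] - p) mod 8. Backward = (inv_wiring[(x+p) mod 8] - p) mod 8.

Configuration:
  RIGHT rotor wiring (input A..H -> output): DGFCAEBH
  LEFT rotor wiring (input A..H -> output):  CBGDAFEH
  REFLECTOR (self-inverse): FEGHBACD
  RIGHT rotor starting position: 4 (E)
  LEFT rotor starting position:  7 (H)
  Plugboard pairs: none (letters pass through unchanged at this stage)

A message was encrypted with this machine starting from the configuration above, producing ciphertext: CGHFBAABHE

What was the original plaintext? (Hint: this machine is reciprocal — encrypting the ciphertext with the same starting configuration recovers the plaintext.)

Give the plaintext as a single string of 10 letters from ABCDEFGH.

Answer: DHDCAEGFAA

Derivation:
Char 1 ('C'): step: R->5, L=7; C->plug->C->R->C->L->C->refl->G->L'->G->R'->D->plug->D
Char 2 ('G'): step: R->6, L=7; G->plug->G->R->C->L->C->refl->G->L'->G->R'->H->plug->H
Char 3 ('H'): step: R->7, L=7; H->plug->H->R->C->L->C->refl->G->L'->G->R'->D->plug->D
Char 4 ('F'): step: R->0, L->0 (L advanced); F->plug->F->R->E->L->A->refl->F->L'->F->R'->C->plug->C
Char 5 ('B'): step: R->1, L=0; B->plug->B->R->E->L->A->refl->F->L'->F->R'->A->plug->A
Char 6 ('A'): step: R->2, L=0; A->plug->A->R->D->L->D->refl->H->L'->H->R'->E->plug->E
Char 7 ('A'): step: R->3, L=0; A->plug->A->R->H->L->H->refl->D->L'->D->R'->G->plug->G
Char 8 ('B'): step: R->4, L=0; B->plug->B->R->A->L->C->refl->G->L'->C->R'->F->plug->F
Char 9 ('H'): step: R->5, L=0; H->plug->H->R->D->L->D->refl->H->L'->H->R'->A->plug->A
Char 10 ('E'): step: R->6, L=0; E->plug->E->R->H->L->H->refl->D->L'->D->R'->A->plug->A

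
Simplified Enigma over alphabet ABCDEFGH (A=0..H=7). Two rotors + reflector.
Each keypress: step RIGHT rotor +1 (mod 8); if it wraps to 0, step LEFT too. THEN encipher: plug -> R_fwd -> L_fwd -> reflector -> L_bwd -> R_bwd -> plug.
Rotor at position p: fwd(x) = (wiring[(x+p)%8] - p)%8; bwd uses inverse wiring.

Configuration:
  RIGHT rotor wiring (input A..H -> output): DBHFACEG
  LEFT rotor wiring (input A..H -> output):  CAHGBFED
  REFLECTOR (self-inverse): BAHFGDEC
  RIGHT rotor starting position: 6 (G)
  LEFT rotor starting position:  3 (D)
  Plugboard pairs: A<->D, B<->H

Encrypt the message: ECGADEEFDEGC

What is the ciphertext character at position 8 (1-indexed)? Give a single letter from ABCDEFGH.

Char 1 ('E'): step: R->7, L=3; E->plug->E->R->G->L->F->refl->D->L'->A->R'->D->plug->A
Char 2 ('C'): step: R->0, L->4 (L advanced); C->plug->C->R->H->L->C->refl->H->L'->D->R'->A->plug->D
Char 3 ('G'): step: R->1, L=4; G->plug->G->R->F->L->E->refl->G->L'->E->R'->C->plug->C
Char 4 ('A'): step: R->2, L=4; A->plug->D->R->A->L->F->refl->D->L'->G->R'->C->plug->C
Char 5 ('D'): step: R->3, L=4; D->plug->A->R->C->L->A->refl->B->L'->B->R'->D->plug->A
Char 6 ('E'): step: R->4, L=4; E->plug->E->R->H->L->C->refl->H->L'->D->R'->G->plug->G
Char 7 ('E'): step: R->5, L=4; E->plug->E->R->E->L->G->refl->E->L'->F->R'->A->plug->D
Char 8 ('F'): step: R->6, L=4; F->plug->F->R->H->L->C->refl->H->L'->D->R'->D->plug->A

A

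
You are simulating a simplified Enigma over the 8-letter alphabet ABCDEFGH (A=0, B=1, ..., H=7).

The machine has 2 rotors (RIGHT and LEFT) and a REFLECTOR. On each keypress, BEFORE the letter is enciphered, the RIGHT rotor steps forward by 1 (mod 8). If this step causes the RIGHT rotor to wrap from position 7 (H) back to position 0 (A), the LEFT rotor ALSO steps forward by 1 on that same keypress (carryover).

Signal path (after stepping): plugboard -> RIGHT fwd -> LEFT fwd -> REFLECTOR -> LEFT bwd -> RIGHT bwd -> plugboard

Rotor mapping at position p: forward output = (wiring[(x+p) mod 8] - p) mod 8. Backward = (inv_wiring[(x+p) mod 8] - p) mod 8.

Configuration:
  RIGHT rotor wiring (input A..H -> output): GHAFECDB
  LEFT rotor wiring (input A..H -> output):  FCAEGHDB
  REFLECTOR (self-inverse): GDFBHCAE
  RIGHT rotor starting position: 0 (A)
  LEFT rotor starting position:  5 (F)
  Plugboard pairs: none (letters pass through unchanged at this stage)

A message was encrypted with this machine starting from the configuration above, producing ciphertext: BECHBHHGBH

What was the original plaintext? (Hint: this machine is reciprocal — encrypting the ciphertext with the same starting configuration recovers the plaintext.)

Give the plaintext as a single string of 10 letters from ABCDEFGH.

Answer: HBHFECCFEA

Derivation:
Char 1 ('B'): step: R->1, L=5; B->plug->B->R->H->L->B->refl->D->L'->F->R'->H->plug->H
Char 2 ('E'): step: R->2, L=5; E->plug->E->R->B->L->G->refl->A->L'->D->R'->B->plug->B
Char 3 ('C'): step: R->3, L=5; C->plug->C->R->H->L->B->refl->D->L'->F->R'->H->plug->H
Char 4 ('H'): step: R->4, L=5; H->plug->H->R->B->L->G->refl->A->L'->D->R'->F->plug->F
Char 5 ('B'): step: R->5, L=5; B->plug->B->R->G->L->H->refl->E->L'->C->R'->E->plug->E
Char 6 ('H'): step: R->6, L=5; H->plug->H->R->E->L->F->refl->C->L'->A->R'->C->plug->C
Char 7 ('H'): step: R->7, L=5; H->plug->H->R->E->L->F->refl->C->L'->A->R'->C->plug->C
Char 8 ('G'): step: R->0, L->6 (L advanced); G->plug->G->R->D->L->E->refl->H->L'->C->R'->F->plug->F
Char 9 ('B'): step: R->1, L=6; B->plug->B->R->H->L->B->refl->D->L'->B->R'->E->plug->E
Char 10 ('H'): step: R->2, L=6; H->plug->H->R->F->L->G->refl->A->L'->G->R'->A->plug->A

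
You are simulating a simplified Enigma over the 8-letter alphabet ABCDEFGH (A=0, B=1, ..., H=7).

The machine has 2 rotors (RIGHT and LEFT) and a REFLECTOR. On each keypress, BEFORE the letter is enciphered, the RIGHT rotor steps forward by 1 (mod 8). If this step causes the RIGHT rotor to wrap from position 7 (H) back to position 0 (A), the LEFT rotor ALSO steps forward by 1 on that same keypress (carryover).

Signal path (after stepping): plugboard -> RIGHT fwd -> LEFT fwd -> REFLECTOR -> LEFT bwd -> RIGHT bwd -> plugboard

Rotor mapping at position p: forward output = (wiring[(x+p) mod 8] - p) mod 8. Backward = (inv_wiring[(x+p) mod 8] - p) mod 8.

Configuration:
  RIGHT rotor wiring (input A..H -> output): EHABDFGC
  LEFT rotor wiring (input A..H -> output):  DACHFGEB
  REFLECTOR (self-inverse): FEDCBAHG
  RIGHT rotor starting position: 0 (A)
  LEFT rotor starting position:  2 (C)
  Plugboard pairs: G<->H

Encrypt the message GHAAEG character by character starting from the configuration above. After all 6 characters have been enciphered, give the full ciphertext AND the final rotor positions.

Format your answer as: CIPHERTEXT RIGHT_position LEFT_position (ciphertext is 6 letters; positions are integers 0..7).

Char 1 ('G'): step: R->1, L=2; G->plug->H->R->D->L->E->refl->B->L'->G->R'->A->plug->A
Char 2 ('H'): step: R->2, L=2; H->plug->G->R->C->L->D->refl->C->L'->E->R'->E->plug->E
Char 3 ('A'): step: R->3, L=2; A->plug->A->R->G->L->B->refl->E->L'->D->R'->D->plug->D
Char 4 ('A'): step: R->4, L=2; A->plug->A->R->H->L->G->refl->H->L'->F->R'->H->plug->G
Char 5 ('E'): step: R->5, L=2; E->plug->E->R->C->L->D->refl->C->L'->E->R'->G->plug->H
Char 6 ('G'): step: R->6, L=2; G->plug->H->R->H->L->G->refl->H->L'->F->R'->G->plug->H
Final: ciphertext=AEDGHH, RIGHT=6, LEFT=2

Answer: AEDGHH 6 2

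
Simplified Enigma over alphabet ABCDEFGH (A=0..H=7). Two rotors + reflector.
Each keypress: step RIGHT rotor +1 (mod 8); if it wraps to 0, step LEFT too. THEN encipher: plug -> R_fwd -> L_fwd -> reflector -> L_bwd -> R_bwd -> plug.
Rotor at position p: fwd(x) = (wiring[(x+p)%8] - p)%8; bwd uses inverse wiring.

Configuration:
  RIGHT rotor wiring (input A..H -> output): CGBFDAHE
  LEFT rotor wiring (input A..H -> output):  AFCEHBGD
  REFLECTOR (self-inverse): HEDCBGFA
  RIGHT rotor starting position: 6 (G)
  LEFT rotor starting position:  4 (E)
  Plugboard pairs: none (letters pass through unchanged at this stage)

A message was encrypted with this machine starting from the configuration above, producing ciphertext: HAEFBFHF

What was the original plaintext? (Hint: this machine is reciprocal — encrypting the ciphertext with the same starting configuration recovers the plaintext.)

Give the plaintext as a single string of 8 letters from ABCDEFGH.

Answer: DDGEEGFE

Derivation:
Char 1 ('H'): step: R->7, L=4; H->plug->H->R->A->L->D->refl->C->L'->C->R'->D->plug->D
Char 2 ('A'): step: R->0, L->5 (L advanced); A->plug->A->R->C->L->G->refl->F->L'->F->R'->D->plug->D
Char 3 ('E'): step: R->1, L=5; E->plug->E->R->H->L->C->refl->D->L'->D->R'->G->plug->G
Char 4 ('F'): step: R->2, L=5; F->plug->F->R->C->L->G->refl->F->L'->F->R'->E->plug->E
Char 5 ('B'): step: R->3, L=5; B->plug->B->R->A->L->E->refl->B->L'->B->R'->E->plug->E
Char 6 ('F'): step: R->4, L=5; F->plug->F->R->C->L->G->refl->F->L'->F->R'->G->plug->G
Char 7 ('H'): step: R->5, L=5; H->plug->H->R->G->L->H->refl->A->L'->E->R'->F->plug->F
Char 8 ('F'): step: R->6, L=5; F->plug->F->R->H->L->C->refl->D->L'->D->R'->E->plug->E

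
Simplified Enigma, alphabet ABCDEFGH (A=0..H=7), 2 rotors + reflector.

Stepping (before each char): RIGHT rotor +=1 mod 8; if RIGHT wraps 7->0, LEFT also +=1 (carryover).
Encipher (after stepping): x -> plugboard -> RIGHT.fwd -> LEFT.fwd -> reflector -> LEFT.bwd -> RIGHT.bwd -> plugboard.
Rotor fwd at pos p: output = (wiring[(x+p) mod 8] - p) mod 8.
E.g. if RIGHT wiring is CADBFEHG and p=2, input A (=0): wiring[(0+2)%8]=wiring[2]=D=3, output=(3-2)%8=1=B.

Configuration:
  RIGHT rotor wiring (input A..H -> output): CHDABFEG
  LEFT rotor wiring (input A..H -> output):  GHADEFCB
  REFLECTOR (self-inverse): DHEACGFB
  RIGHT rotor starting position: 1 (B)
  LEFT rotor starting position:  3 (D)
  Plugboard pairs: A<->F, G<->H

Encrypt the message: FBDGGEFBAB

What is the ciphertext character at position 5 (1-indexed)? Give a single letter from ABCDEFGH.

Char 1 ('F'): step: R->2, L=3; F->plug->A->R->B->L->B->refl->H->L'->D->R'->D->plug->D
Char 2 ('B'): step: R->3, L=3; B->plug->B->R->G->L->E->refl->C->L'->C->R'->C->plug->C
Char 3 ('D'): step: R->4, L=3; D->plug->D->R->C->L->C->refl->E->L'->G->R'->E->plug->E
Char 4 ('G'): step: R->5, L=3; G->plug->H->R->E->L->G->refl->F->L'->H->R'->B->plug->B
Char 5 ('G'): step: R->6, L=3; G->plug->H->R->H->L->F->refl->G->L'->E->R'->C->plug->C

C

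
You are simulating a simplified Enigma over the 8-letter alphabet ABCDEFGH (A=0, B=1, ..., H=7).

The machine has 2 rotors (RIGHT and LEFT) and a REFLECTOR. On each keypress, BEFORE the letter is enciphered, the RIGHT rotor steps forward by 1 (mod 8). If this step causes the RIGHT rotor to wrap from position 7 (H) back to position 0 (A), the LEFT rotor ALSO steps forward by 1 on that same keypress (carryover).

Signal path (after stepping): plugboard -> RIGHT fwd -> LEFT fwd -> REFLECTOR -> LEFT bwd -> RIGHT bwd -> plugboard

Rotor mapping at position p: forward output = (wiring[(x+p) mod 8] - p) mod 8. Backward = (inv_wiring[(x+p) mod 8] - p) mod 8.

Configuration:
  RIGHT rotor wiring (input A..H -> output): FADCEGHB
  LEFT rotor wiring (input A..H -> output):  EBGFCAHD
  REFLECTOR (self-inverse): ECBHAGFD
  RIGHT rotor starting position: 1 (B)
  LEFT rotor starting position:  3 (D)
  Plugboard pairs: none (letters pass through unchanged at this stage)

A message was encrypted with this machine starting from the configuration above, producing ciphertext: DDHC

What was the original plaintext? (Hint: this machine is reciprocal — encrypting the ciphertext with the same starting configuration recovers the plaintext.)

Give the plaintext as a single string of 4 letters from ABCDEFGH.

Answer: GCBE

Derivation:
Char 1 ('D'): step: R->2, L=3; D->plug->D->R->E->L->A->refl->E->L'->D->R'->G->plug->G
Char 2 ('D'): step: R->3, L=3; D->plug->D->R->E->L->A->refl->E->L'->D->R'->C->plug->C
Char 3 ('H'): step: R->4, L=3; H->plug->H->R->G->L->G->refl->F->L'->C->R'->B->plug->B
Char 4 ('C'): step: R->5, L=3; C->plug->C->R->E->L->A->refl->E->L'->D->R'->E->plug->E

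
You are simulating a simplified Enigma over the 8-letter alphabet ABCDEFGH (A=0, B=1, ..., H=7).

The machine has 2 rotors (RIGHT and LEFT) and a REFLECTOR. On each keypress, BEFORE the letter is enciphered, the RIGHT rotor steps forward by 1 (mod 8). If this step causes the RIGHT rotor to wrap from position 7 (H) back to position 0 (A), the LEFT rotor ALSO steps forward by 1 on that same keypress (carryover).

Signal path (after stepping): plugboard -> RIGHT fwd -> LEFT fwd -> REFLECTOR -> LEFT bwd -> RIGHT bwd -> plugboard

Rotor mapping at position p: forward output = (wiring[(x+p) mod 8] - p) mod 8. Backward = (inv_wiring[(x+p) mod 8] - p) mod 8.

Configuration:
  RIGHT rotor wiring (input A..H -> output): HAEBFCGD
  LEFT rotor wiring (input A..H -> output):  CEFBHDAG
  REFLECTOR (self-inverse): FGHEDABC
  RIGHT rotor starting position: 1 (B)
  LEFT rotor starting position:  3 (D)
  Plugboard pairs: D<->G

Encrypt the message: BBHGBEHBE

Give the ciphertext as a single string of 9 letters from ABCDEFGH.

Answer: DGGEDDGEH

Derivation:
Char 1 ('B'): step: R->2, L=3; B->plug->B->R->H->L->C->refl->H->L'->F->R'->G->plug->D
Char 2 ('B'): step: R->3, L=3; B->plug->B->R->C->L->A->refl->F->L'->D->R'->D->plug->G
Char 3 ('H'): step: R->4, L=3; H->plug->H->R->F->L->H->refl->C->L'->H->R'->D->plug->G
Char 4 ('G'): step: R->5, L=3; G->plug->D->R->C->L->A->refl->F->L'->D->R'->E->plug->E
Char 5 ('B'): step: R->6, L=3; B->plug->B->R->F->L->H->refl->C->L'->H->R'->G->plug->D
Char 6 ('E'): step: R->7, L=3; E->plug->E->R->C->L->A->refl->F->L'->D->R'->G->plug->D
Char 7 ('H'): step: R->0, L->4 (L advanced); H->plug->H->R->D->L->C->refl->H->L'->B->R'->D->plug->G
Char 8 ('B'): step: R->1, L=4; B->plug->B->R->D->L->C->refl->H->L'->B->R'->E->plug->E
Char 9 ('E'): step: R->2, L=4; E->plug->E->R->E->L->G->refl->B->L'->G->R'->H->plug->H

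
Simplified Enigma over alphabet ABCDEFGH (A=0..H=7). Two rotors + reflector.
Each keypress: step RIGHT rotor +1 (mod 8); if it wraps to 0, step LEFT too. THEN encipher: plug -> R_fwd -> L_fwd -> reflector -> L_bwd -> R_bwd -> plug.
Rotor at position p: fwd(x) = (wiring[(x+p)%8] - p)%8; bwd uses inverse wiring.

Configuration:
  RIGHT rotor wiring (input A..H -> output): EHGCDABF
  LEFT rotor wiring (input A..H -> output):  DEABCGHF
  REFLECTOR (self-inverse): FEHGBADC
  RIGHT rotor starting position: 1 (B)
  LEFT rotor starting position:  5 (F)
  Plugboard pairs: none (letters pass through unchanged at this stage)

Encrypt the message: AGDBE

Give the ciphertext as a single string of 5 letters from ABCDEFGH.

Answer: CFBFC

Derivation:
Char 1 ('A'): step: R->2, L=5; A->plug->A->R->E->L->H->refl->C->L'->B->R'->C->plug->C
Char 2 ('G'): step: R->3, L=5; G->plug->G->R->E->L->H->refl->C->L'->B->R'->F->plug->F
Char 3 ('D'): step: R->4, L=5; D->plug->D->R->B->L->C->refl->H->L'->E->R'->B->plug->B
Char 4 ('B'): step: R->5, L=5; B->plug->B->R->E->L->H->refl->C->L'->B->R'->F->plug->F
Char 5 ('E'): step: R->6, L=5; E->plug->E->R->A->L->B->refl->E->L'->G->R'->C->plug->C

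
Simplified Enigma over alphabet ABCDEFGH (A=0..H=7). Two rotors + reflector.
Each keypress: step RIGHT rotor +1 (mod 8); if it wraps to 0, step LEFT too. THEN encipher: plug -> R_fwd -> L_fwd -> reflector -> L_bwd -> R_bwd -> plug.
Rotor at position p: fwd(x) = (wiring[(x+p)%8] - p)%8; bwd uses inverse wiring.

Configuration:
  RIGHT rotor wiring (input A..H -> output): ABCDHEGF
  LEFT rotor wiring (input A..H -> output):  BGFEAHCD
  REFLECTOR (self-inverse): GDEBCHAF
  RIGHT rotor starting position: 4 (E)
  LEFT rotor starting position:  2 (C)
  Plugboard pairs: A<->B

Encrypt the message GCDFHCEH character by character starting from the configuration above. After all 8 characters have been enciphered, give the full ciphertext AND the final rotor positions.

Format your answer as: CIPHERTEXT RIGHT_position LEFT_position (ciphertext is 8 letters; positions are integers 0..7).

Char 1 ('G'): step: R->5, L=2; G->plug->G->R->G->L->H->refl->F->L'->D->R'->D->plug->D
Char 2 ('C'): step: R->6, L=2; C->plug->C->R->C->L->G->refl->A->L'->E->R'->E->plug->E
Char 3 ('D'): step: R->7, L=2; D->plug->D->R->D->L->F->refl->H->L'->G->R'->A->plug->B
Char 4 ('F'): step: R->0, L->3 (L advanced); F->plug->F->R->E->L->A->refl->G->L'->F->R'->H->plug->H
Char 5 ('H'): step: R->1, L=3; H->plug->H->R->H->L->C->refl->E->L'->C->R'->C->plug->C
Char 6 ('C'): step: R->2, L=3; C->plug->C->R->F->L->G->refl->A->L'->E->R'->E->plug->E
Char 7 ('E'): step: R->3, L=3; E->plug->E->R->C->L->E->refl->C->L'->H->R'->H->plug->H
Char 8 ('H'): step: R->4, L=3; H->plug->H->R->H->L->C->refl->E->L'->C->R'->C->plug->C
Final: ciphertext=DEBHCEHC, RIGHT=4, LEFT=3

Answer: DEBHCEHC 4 3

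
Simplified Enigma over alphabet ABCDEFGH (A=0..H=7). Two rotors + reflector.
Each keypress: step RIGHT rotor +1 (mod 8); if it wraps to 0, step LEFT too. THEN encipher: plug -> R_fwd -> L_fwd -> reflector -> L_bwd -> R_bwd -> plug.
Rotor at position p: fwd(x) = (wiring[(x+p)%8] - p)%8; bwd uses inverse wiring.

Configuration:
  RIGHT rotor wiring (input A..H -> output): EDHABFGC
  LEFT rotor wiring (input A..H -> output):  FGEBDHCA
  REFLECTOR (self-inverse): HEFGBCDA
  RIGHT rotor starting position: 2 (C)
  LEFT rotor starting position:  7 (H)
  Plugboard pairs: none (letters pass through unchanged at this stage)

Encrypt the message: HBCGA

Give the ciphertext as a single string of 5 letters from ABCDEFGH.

Answer: DFABC

Derivation:
Char 1 ('H'): step: R->3, L=7; H->plug->H->R->E->L->C->refl->F->L'->D->R'->D->plug->D
Char 2 ('B'): step: R->4, L=7; B->plug->B->R->B->L->G->refl->D->L'->H->R'->F->plug->F
Char 3 ('C'): step: R->5, L=7; C->plug->C->R->F->L->E->refl->B->L'->A->R'->A->plug->A
Char 4 ('G'): step: R->6, L=7; G->plug->G->R->D->L->F->refl->C->L'->E->R'->B->plug->B
Char 5 ('A'): step: R->7, L=7; A->plug->A->R->D->L->F->refl->C->L'->E->R'->C->plug->C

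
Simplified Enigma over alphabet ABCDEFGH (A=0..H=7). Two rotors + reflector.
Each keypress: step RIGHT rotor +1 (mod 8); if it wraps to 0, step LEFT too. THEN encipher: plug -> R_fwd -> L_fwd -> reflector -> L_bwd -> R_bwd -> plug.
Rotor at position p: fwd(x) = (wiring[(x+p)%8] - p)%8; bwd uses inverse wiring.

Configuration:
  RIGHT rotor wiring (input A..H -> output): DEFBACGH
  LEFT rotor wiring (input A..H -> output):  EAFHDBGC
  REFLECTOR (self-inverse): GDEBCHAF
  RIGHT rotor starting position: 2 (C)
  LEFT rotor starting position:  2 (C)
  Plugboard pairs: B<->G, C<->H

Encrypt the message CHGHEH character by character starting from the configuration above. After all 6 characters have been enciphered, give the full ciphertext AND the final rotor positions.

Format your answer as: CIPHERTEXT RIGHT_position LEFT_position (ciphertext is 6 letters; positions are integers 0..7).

Char 1 ('C'): step: R->3, L=2; C->plug->H->R->C->L->B->refl->D->L'->A->R'->F->plug->F
Char 2 ('H'): step: R->4, L=2; H->plug->C->R->C->L->B->refl->D->L'->A->R'->F->plug->F
Char 3 ('G'): step: R->5, L=2; G->plug->B->R->B->L->F->refl->H->L'->D->R'->H->plug->C
Char 4 ('H'): step: R->6, L=2; H->plug->C->R->F->L->A->refl->G->L'->H->R'->E->plug->E
Char 5 ('E'): step: R->7, L=2; E->plug->E->R->C->L->B->refl->D->L'->A->R'->A->plug->A
Char 6 ('H'): step: R->0, L->3 (L advanced); H->plug->C->R->F->L->B->refl->D->L'->D->R'->A->plug->A
Final: ciphertext=FFCEAA, RIGHT=0, LEFT=3

Answer: FFCEAA 0 3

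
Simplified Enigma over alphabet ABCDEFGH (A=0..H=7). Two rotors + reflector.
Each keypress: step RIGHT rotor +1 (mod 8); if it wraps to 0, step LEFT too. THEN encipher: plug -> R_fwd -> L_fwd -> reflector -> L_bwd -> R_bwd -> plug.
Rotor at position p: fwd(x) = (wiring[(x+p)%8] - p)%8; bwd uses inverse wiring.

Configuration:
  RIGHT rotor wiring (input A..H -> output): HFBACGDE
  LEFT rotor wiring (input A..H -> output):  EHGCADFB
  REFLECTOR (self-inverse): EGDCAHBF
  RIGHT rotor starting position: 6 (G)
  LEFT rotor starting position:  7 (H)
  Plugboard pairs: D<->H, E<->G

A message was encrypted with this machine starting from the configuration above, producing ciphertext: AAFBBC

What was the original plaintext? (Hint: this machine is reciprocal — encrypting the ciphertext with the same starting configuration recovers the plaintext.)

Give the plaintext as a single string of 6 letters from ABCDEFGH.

Char 1 ('A'): step: R->7, L=7; A->plug->A->R->F->L->B->refl->G->L'->H->R'->G->plug->E
Char 2 ('A'): step: R->0, L->0 (L advanced); A->plug->A->R->H->L->B->refl->G->L'->C->R'->E->plug->G
Char 3 ('F'): step: R->1, L=0; F->plug->F->R->C->L->G->refl->B->L'->H->R'->C->plug->C
Char 4 ('B'): step: R->2, L=0; B->plug->B->R->G->L->F->refl->H->L'->B->R'->E->plug->G
Char 5 ('B'): step: R->3, L=0; B->plug->B->R->H->L->B->refl->G->L'->C->R'->G->plug->E
Char 6 ('C'): step: R->4, L=0; C->plug->C->R->H->L->B->refl->G->L'->C->R'->B->plug->B

Answer: EGCGEB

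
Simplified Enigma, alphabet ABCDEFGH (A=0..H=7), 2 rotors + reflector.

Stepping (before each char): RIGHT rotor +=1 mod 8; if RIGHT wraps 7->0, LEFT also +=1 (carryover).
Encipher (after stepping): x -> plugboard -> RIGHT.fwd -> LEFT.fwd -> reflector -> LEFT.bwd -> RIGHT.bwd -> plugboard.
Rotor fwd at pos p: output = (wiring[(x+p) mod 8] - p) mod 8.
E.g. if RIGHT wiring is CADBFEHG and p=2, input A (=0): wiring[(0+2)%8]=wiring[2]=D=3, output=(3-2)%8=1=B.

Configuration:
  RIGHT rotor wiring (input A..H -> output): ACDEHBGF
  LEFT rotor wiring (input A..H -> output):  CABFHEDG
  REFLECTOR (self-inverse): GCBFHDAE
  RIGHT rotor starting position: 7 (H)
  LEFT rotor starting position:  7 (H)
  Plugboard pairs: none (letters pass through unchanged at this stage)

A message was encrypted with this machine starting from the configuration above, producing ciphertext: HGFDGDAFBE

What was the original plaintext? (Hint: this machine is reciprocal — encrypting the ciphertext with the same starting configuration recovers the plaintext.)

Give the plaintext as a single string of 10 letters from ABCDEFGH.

Char 1 ('H'): step: R->0, L->0 (L advanced); H->plug->H->R->F->L->E->refl->H->L'->E->R'->D->plug->D
Char 2 ('G'): step: R->1, L=0; G->plug->G->R->E->L->H->refl->E->L'->F->R'->F->plug->F
Char 3 ('F'): step: R->2, L=0; F->plug->F->R->D->L->F->refl->D->L'->G->R'->G->plug->G
Char 4 ('D'): step: R->3, L=0; D->plug->D->R->D->L->F->refl->D->L'->G->R'->C->plug->C
Char 5 ('G'): step: R->4, L=0; G->plug->G->R->H->L->G->refl->A->L'->B->R'->D->plug->D
Char 6 ('D'): step: R->5, L=0; D->plug->D->R->D->L->F->refl->D->L'->G->R'->F->plug->F
Char 7 ('A'): step: R->6, L=0; A->plug->A->R->A->L->C->refl->B->L'->C->R'->C->plug->C
Char 8 ('F'): step: R->7, L=0; F->plug->F->R->A->L->C->refl->B->L'->C->R'->G->plug->G
Char 9 ('B'): step: R->0, L->1 (L advanced); B->plug->B->R->C->L->E->refl->H->L'->A->R'->A->plug->A
Char 10 ('E'): step: R->1, L=1; E->plug->E->R->A->L->H->refl->E->L'->C->R'->B->plug->B

Answer: DFGCDFCGAB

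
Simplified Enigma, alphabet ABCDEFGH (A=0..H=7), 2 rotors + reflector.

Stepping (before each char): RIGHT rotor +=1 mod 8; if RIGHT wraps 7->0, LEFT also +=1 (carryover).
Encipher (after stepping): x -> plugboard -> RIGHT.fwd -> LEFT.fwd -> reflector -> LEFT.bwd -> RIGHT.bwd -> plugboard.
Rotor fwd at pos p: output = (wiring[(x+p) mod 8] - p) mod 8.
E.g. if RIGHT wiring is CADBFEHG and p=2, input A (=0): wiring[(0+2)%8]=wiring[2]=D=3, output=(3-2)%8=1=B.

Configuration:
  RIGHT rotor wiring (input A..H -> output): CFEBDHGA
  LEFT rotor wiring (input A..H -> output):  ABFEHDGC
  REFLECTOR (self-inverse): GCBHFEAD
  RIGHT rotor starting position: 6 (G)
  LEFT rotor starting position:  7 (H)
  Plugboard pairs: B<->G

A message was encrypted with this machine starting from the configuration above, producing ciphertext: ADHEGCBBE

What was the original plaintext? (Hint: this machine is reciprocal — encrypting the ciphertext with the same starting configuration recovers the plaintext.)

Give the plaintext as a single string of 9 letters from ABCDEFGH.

Answer: EFBDAGDCG

Derivation:
Char 1 ('A'): step: R->7, L=7; A->plug->A->R->B->L->B->refl->C->L'->C->R'->E->plug->E
Char 2 ('D'): step: R->0, L->0 (L advanced); D->plug->D->R->B->L->B->refl->C->L'->H->R'->F->plug->F
Char 3 ('H'): step: R->1, L=0; H->plug->H->R->B->L->B->refl->C->L'->H->R'->G->plug->B
Char 4 ('E'): step: R->2, L=0; E->plug->E->R->E->L->H->refl->D->L'->F->R'->D->plug->D
Char 5 ('G'): step: R->3, L=0; G->plug->B->R->A->L->A->refl->G->L'->G->R'->A->plug->A
Char 6 ('C'): step: R->4, L=0; C->plug->C->R->C->L->F->refl->E->L'->D->R'->B->plug->G
Char 7 ('B'): step: R->5, L=0; B->plug->G->R->E->L->H->refl->D->L'->F->R'->D->plug->D
Char 8 ('B'): step: R->6, L=0; B->plug->G->R->F->L->D->refl->H->L'->E->R'->C->plug->C
Char 9 ('E'): step: R->7, L=0; E->plug->E->R->C->L->F->refl->E->L'->D->R'->B->plug->G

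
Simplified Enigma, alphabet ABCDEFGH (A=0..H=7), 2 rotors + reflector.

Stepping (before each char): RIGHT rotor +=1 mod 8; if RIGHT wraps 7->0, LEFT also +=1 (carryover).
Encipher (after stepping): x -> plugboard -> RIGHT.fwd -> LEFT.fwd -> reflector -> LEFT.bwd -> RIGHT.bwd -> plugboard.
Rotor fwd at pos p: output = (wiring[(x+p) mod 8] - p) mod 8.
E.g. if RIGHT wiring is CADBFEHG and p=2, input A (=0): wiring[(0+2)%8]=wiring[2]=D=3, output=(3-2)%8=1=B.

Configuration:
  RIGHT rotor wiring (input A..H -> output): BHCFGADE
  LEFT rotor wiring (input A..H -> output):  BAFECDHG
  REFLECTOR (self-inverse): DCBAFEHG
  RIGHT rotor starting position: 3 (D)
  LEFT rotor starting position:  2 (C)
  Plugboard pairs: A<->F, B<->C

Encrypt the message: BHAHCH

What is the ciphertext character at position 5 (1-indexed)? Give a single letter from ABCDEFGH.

Char 1 ('B'): step: R->4, L=2; B->plug->C->R->H->L->G->refl->H->L'->G->R'->G->plug->G
Char 2 ('H'): step: R->5, L=2; H->plug->H->R->B->L->C->refl->B->L'->D->R'->A->plug->F
Char 3 ('A'): step: R->6, L=2; A->plug->F->R->H->L->G->refl->H->L'->G->R'->B->plug->C
Char 4 ('H'): step: R->7, L=2; H->plug->H->R->E->L->F->refl->E->L'->F->R'->A->plug->F
Char 5 ('C'): step: R->0, L->3 (L advanced); C->plug->B->R->H->L->C->refl->B->L'->A->R'->F->plug->A

A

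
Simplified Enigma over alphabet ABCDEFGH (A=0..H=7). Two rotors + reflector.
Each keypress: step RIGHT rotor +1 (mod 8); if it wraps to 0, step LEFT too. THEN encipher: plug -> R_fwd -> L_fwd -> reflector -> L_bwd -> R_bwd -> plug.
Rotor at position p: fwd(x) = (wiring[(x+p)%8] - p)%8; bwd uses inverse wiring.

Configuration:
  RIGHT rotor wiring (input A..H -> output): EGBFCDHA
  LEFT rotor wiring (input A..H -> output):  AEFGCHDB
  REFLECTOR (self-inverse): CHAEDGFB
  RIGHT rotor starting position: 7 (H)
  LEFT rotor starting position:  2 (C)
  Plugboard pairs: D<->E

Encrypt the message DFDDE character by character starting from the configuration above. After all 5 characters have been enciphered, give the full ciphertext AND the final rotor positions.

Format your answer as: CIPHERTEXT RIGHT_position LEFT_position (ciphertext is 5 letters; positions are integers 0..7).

Char 1 ('D'): step: R->0, L->3 (L advanced); D->plug->E->R->C->L->E->refl->D->L'->A->R'->H->plug->H
Char 2 ('F'): step: R->1, L=3; F->plug->F->R->G->L->B->refl->H->L'->B->R'->D->plug->E
Char 3 ('D'): step: R->2, L=3; D->plug->E->R->F->L->F->refl->G->L'->E->R'->H->plug->H
Char 4 ('D'): step: R->3, L=3; D->plug->E->R->F->L->F->refl->G->L'->E->R'->D->plug->E
Char 5 ('E'): step: R->4, L=3; E->plug->D->R->E->L->G->refl->F->L'->F->R'->G->plug->G
Final: ciphertext=HEHEG, RIGHT=4, LEFT=3

Answer: HEHEG 4 3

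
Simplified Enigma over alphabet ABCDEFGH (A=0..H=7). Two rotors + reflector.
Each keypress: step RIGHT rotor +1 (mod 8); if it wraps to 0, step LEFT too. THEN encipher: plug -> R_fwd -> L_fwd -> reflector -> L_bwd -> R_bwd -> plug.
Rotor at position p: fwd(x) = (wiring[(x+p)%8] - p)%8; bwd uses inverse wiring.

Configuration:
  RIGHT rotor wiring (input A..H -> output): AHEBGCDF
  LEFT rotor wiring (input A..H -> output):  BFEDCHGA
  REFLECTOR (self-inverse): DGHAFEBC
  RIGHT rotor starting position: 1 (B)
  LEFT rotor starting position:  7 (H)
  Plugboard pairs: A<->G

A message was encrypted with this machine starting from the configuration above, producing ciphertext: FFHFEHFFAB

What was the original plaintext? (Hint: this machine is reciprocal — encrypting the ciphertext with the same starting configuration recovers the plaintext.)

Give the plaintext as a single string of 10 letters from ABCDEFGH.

Answer: CGBHGADEDC

Derivation:
Char 1 ('F'): step: R->2, L=7; F->plug->F->R->D->L->F->refl->E->L'->E->R'->C->plug->C
Char 2 ('F'): step: R->3, L=7; F->plug->F->R->F->L->D->refl->A->L'->G->R'->A->plug->G
Char 3 ('H'): step: R->4, L=7; H->plug->H->R->F->L->D->refl->A->L'->G->R'->B->plug->B
Char 4 ('F'): step: R->5, L=7; F->plug->F->R->H->L->H->refl->C->L'->B->R'->H->plug->H
Char 5 ('E'): step: R->6, L=7; E->plug->E->R->G->L->A->refl->D->L'->F->R'->A->plug->G
Char 6 ('H'): step: R->7, L=7; H->plug->H->R->E->L->E->refl->F->L'->D->R'->G->plug->A
Char 7 ('F'): step: R->0, L->0 (L advanced); F->plug->F->R->C->L->E->refl->F->L'->B->R'->D->plug->D
Char 8 ('F'): step: R->1, L=0; F->plug->F->R->C->L->E->refl->F->L'->B->R'->E->plug->E
Char 9 ('A'): step: R->2, L=0; A->plug->G->R->G->L->G->refl->B->L'->A->R'->D->plug->D
Char 10 ('B'): step: R->3, L=0; B->plug->B->R->D->L->D->refl->A->L'->H->R'->C->plug->C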